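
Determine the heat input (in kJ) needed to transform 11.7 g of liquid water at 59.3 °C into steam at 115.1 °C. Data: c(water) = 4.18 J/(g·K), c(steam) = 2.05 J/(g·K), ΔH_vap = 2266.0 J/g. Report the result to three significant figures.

q = 28.9 kJ

q1 (heat water 59.3→100.0 °C): 11.7 × 4.18 × 40.7 = 1990 J
q2 (vaporize at 100 °C): 11.7 × 2266.0 = 26512 J
q3 (heat steam 100.0→115.1 °C): 11.7 × 2.05 × 15.1 = 362 J
Total: 1990 + 26512 + 362 = 28864 J = 28.9 kJ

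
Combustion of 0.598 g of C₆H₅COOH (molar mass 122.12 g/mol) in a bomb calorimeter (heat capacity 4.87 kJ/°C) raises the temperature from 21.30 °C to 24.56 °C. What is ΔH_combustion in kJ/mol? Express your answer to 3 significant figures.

ΔT = 24.56 − 21.30 = 3.26 °C
q_cal = C_cal × ΔT = 4.87 × 3.26 = 15.8762 kJ
n = 0.598 / 122.12 = 0.004897 mol
q_rxn = −q_cal = -15.8762 kJ
ΔH = -15.8762 / 0.004897 = -3242 kJ/mol

ΔH = -3240 kJ/mol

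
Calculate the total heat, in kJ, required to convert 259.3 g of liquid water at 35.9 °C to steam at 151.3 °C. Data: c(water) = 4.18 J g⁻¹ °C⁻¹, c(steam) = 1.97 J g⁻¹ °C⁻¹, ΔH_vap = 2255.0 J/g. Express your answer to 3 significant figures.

q = 680 kJ

q1 (heat water 35.9→100.0 °C): 259.3 × 4.18 × 64.1 = 69476 J
q2 (vaporize at 100 °C): 259.3 × 2255.0 = 584722 J
q3 (heat steam 100.0→151.3 °C): 259.3 × 1.97 × 51.3 = 26205 J
Total: 69476 + 584722 + 26205 = 680403 J = 680 kJ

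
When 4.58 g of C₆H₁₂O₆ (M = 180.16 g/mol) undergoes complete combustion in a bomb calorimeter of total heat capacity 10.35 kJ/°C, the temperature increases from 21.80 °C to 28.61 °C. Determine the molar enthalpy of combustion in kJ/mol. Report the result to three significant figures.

ΔT = 28.61 − 21.80 = 6.81 °C
q_cal = C_cal × ΔT = 10.35 × 6.81 = 70.4835 kJ
n = 4.58 / 180.16 = 0.02542 mol
q_rxn = −q_cal = -70.4835 kJ
ΔH = -70.4835 / 0.02542 = -2773 kJ/mol

ΔH = -2770 kJ/mol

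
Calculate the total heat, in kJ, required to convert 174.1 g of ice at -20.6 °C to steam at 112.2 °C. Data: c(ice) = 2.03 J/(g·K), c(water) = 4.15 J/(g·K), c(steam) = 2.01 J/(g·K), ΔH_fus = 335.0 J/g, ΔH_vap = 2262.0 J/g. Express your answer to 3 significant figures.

q1 (heat ice -20.6→0.0 °C): 174.1 × 2.03 × 20.6 = 7281 J
q2 (melt at 0 °C): 174.1 × 335.0 = 58324 J
q3 (heat water 0.0→100.0 °C): 174.1 × 4.15 × 100.0 = 72252 J
q4 (vaporize at 100 °C): 174.1 × 2262.0 = 393814 J
q5 (heat steam 100.0→112.2 °C): 174.1 × 2.01 × 12.2 = 4269 J
Total: 7281 + 58324 + 72252 + 393814 + 4269 = 535940 J = 536 kJ

q = 536 kJ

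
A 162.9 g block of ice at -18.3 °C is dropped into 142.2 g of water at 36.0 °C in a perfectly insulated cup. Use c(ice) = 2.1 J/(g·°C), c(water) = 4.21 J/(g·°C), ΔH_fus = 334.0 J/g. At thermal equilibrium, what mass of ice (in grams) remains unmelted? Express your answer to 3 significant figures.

Heat to warm all ice to 0 °C: 162.9×2.1×18.3 = 6260.2 J
Heat released by water cooling to 0 °C: 142.2×4.21×36.0 = 21552 J
21552 J < 6260.2 + 162.9×334.0 = 60668.8 J, so not all ice melts; final T = 0 °C.
Heat left for melting: 21552 − 6260.2 = 15291.8 J
Mass melted = 15291.8 / 334.0 = 45.78 g
Ice remaining = 162.9 − 45.78 = 117.12 g

m_ice remaining = 117 g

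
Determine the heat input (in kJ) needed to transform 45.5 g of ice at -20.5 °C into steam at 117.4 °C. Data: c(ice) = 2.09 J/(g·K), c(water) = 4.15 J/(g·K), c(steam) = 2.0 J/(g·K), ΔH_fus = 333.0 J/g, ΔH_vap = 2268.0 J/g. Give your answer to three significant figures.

q = 141 kJ

q1 (heat ice -20.5→0.0 °C): 45.5 × 2.09 × 20.5 = 1949 J
q2 (melt at 0 °C): 45.5 × 333.0 = 15152 J
q3 (heat water 0.0→100.0 °C): 45.5 × 4.15 × 100.0 = 18883 J
q4 (vaporize at 100 °C): 45.5 × 2268.0 = 103194 J
q5 (heat steam 100.0→117.4 °C): 45.5 × 2.0 × 17.4 = 1583 J
Total: 1949 + 15152 + 18883 + 103194 + 1583 = 140761 J = 141 kJ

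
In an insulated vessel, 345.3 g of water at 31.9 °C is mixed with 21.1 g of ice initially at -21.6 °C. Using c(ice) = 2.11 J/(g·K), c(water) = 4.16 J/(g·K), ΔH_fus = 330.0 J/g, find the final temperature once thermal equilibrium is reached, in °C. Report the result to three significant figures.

T_f = 24.9 °C

Heat to bring ice to 0 °C and melt it: q₁ = 21.1×2.11×21.6 + 21.1×330.0 = 7924.7 J
Heat the water can supply cooling to 0 °C: 345.3×4.16×31.9 = 45822.7 J > q₁, so all ice melts.
Energy balance: 345.3×4.16×(31.9 − T) = 7924.7 + 21.1×4.16×(T − 0)
1436.448(31.9 − T) = 7924.7 + 87.776 T
45822.7 − 7924.7 = 1524.224 T
T = 37898.0 / 1524.224 = 24.86 °C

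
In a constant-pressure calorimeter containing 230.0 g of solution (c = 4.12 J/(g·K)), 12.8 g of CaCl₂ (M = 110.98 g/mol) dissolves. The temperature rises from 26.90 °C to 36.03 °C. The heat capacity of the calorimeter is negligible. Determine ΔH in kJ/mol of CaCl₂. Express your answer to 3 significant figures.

ΔH = -75.0 kJ/mol

|ΔT| = |36.03 − 26.90| = 9.13 °C
|q_surr| = (230.0 × 4.12) × 9.13 = 947.6 × 9.13 = 8652 J
n(CaCl₂) = 12.8 / 110.98 = 0.1153 mol
Temperature rose, so q_rxn = −|q_surr| = -8.652 kJ
ΔH = q_rxn / n = -75.04 kJ/mol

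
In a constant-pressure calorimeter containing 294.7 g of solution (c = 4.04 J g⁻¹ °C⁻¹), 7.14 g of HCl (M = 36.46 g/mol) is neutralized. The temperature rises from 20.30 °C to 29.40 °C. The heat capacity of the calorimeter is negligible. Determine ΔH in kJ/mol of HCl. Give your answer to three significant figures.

ΔH = -55.3 kJ/mol

|ΔT| = |29.40 − 20.30| = 9.10 °C
|q_surr| = (294.7 × 4.04) × 9.10 = 1190.588 × 9.10 = 10830 J
n(HCl) = 7.14 / 36.46 = 0.1958 mol
Temperature rose, so q_rxn = −|q_surr| = -10.83 kJ
ΔH = q_rxn / n = -55.31 kJ/mol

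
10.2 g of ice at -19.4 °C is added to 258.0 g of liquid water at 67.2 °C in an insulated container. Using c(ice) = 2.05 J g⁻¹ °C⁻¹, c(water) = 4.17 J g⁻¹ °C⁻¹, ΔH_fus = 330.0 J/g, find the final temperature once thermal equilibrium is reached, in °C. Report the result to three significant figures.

Heat to bring ice to 0 °C and melt it: q₁ = 10.2×2.05×19.4 + 10.2×330.0 = 3771.7 J
Heat the water can supply cooling to 0 °C: 258.0×4.17×67.2 = 72297.8 J > q₁, so all ice melts.
Energy balance: 258.0×4.17×(67.2 − T) = 3771.7 + 10.2×4.17×(T − 0)
1075.86(67.2 − T) = 3771.7 + 42.534 T
72297.8 − 3771.7 = 1118.394 T
T = 68526.1 / 1118.394 = 61.27 °C

T_f = 61.3 °C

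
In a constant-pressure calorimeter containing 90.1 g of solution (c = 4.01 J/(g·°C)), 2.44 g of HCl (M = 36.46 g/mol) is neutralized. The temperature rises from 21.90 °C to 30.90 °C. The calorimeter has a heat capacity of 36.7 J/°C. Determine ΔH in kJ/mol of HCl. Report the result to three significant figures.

|ΔT| = |30.90 − 21.90| = 9.00 °C
|q_surr| = (90.1 × 4.01 + 36.7) × 9.00 = 398.001 × 9.00 = 3582 J
n(HCl) = 2.44 / 36.46 = 0.06692 mol
Temperature rose, so q_rxn = −|q_surr| = -3.582 kJ
ΔH = q_rxn / n = -53.53 kJ/mol

ΔH = -53.5 kJ/mol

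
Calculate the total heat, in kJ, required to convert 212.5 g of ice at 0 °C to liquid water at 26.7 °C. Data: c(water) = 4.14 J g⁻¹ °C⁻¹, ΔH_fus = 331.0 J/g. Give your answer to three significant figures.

q1 (melt at 0 °C): 212.5 × 331.0 = 70338 J
q2 (heat water 0.0→26.7 °C): 212.5 × 4.14 × 26.7 = 23489 J
Total: 70338 + 23489 = 93827 J = 93.8 kJ

q = 93.8 kJ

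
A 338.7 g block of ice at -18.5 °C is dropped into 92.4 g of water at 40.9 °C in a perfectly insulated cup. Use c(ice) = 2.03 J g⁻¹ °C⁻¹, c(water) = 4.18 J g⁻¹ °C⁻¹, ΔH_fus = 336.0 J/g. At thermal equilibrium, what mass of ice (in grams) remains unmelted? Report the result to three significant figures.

m_ice remaining = 330 g

Heat to warm all ice to 0 °C: 338.7×2.03×18.5 = 12720 J
Heat released by water cooling to 0 °C: 92.4×4.18×40.9 = 15797 J
15797 J < 12720 + 338.7×336.0 = 126523.2 J, so not all ice melts; final T = 0 °C.
Heat left for melting: 15797 − 12720 = 3077 J
Mass melted = 3077 / 336.0 = 9.158 g
Ice remaining = 338.7 − 9.158 = 329.542 g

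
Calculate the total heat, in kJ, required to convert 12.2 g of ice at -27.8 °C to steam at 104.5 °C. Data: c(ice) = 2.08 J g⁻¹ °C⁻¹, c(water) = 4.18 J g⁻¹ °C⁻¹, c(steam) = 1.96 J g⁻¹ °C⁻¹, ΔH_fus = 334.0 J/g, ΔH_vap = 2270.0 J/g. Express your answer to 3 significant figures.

q = 37.7 kJ

q1 (heat ice -27.8→0.0 °C): 12.2 × 2.08 × 27.8 = 705 J
q2 (melt at 0 °C): 12.2 × 334.0 = 4075 J
q3 (heat water 0.0→100.0 °C): 12.2 × 4.18 × 100.0 = 5100 J
q4 (vaporize at 100 °C): 12.2 × 2270.0 = 27694 J
q5 (heat steam 100.0→104.5 °C): 12.2 × 1.96 × 4.5 = 108 J
Total: 705 + 4075 + 5100 + 27694 + 108 = 37682 J = 37.7 kJ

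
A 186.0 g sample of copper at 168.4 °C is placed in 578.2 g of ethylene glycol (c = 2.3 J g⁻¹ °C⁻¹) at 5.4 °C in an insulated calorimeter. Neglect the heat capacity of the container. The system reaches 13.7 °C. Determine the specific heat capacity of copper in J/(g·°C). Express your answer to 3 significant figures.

c = 0.384 J/(g·°C)

q_gained = (578.2 × 2.3) × (13.7 − 5.4) = 11040 J
q_lost = 186.0 × c × (168.4 − 13.7) = 28774.2 c
Set equal: c = 11040 / 28774.2 = 0.384 J/(g·°C)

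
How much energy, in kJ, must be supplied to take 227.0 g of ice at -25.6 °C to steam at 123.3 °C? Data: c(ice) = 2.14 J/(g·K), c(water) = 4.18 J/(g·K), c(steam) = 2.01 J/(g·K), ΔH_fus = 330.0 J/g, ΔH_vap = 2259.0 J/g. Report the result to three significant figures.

q = 706 kJ

q1 (heat ice -25.6→0.0 °C): 227.0 × 2.14 × 25.6 = 12436 J
q2 (melt at 0 °C): 227.0 × 330.0 = 74910 J
q3 (heat water 0.0→100.0 °C): 227.0 × 4.18 × 100.0 = 94886 J
q4 (vaporize at 100 °C): 227.0 × 2259.0 = 512793 J
q5 (heat steam 100.0→123.3 °C): 227.0 × 2.01 × 23.3 = 10631 J
Total: 12436 + 74910 + 94886 + 512793 + 10631 = 705656 J = 706 kJ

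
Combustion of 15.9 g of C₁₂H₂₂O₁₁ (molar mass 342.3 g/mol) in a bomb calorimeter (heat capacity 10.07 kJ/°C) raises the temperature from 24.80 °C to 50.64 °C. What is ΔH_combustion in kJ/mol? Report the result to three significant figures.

ΔH = -5600 kJ/mol

ΔT = 50.64 − 24.80 = 25.84 °C
q_cal = C_cal × ΔT = 10.07 × 25.84 = 260.2088 kJ
n = 15.9 / 342.3 = 0.04645 mol
q_rxn = −q_cal = -260.2088 kJ
ΔH = -260.2088 / 0.04645 = -5602 kJ/mol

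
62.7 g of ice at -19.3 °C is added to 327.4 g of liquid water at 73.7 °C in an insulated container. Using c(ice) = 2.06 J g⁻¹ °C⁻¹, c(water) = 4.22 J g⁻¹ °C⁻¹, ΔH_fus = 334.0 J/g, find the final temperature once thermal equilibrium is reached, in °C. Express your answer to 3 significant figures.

T_f = 47.6 °C

Heat to bring ice to 0 °C and melt it: q₁ = 62.7×2.06×19.3 + 62.7×334.0 = 23435 J
Heat the water can supply cooling to 0 °C: 327.4×4.22×73.7 = 101826 J > q₁, so all ice melts.
Energy balance: 327.4×4.22×(73.7 − T) = 23435 + 62.7×4.22×(T − 0)
1381.628(73.7 − T) = 23435 + 264.594 T
101826 − 23435 = 1646.222 T
T = 78391 / 1646.222 = 47.62 °C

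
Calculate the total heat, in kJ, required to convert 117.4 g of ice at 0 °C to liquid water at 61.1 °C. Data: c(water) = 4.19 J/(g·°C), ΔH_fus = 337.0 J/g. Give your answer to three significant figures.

q = 69.6 kJ

q1 (melt at 0 °C): 117.4 × 337.0 = 39564 J
q2 (heat water 0.0→61.1 °C): 117.4 × 4.19 × 61.1 = 30055 J
Total: 39564 + 30055 = 69619 J = 69.6 kJ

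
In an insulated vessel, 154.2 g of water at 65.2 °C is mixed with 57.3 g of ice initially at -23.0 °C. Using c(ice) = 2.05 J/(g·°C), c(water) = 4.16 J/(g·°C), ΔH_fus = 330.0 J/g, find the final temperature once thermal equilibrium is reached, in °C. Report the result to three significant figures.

Heat to bring ice to 0 °C and melt it: q₁ = 57.3×2.05×23.0 + 57.3×330.0 = 21611 J
Heat the water can supply cooling to 0 °C: 154.2×4.16×65.2 = 41824.0 J > q₁, so all ice melts.
Energy balance: 154.2×4.16×(65.2 − T) = 21611 + 57.3×4.16×(T − 0)
641.472(65.2 − T) = 21611 + 238.368 T
41824.0 − 21611 = 879.840 T
T = 20213.0 / 879.840 = 22.97 °C

T_f = 23.0 °C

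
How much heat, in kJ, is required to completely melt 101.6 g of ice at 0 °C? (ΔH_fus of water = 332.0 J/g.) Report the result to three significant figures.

q = m × ΔH_fus = 101.6 × 332.0 = 33730 J = 33.7 kJ

q = 33.7 kJ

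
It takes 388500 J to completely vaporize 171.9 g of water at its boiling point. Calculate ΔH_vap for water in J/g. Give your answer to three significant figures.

ΔH_vap = q / m = 388500 / 171.9 = 2260 J/g

ΔH_vap = 2260 J/g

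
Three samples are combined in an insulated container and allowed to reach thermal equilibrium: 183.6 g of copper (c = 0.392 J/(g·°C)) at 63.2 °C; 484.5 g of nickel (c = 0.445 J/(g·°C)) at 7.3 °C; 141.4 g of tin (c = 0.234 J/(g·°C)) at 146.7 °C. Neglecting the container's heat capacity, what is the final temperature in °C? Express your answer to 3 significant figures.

T_f = 34.2 °C

Σ mᵢcᵢ(T − Tᵢ) = 0  ⇒  T = Σ mᵢcᵢTᵢ / Σ mᵢcᵢ
Σ mᵢcᵢ = 183.6×0.392 + 484.5×0.445 + 141.4×0.234 = 320.6613
Σ mᵢcᵢTᵢ = 71.9712×63.2 + 215.6025×7.3 + 33.0876×146.7 = 10976
T = 10976 / 320.6613 = 34.23 °C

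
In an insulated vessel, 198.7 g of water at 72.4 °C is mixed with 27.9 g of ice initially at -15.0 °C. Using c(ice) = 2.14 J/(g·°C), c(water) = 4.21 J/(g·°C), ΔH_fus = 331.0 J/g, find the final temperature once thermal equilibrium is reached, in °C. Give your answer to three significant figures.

T_f = 52.9 °C

Heat to bring ice to 0 °C and melt it: q₁ = 27.9×2.14×15.0 + 27.9×331.0 = 10130 J
Heat the water can supply cooling to 0 °C: 198.7×4.21×72.4 = 60564.6 J > q₁, so all ice melts.
Energy balance: 198.7×4.21×(72.4 − T) = 10130 + 27.9×4.21×(T − 0)
836.527(72.4 − T) = 10130 + 117.459 T
60564.6 − 10130 = 953.986 T
T = 50434.6 / 953.986 = 52.87 °C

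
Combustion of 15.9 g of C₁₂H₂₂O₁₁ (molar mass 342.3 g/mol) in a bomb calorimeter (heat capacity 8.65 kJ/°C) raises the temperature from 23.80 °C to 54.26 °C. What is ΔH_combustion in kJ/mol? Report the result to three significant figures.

ΔT = 54.26 − 23.80 = 30.46 °C
q_cal = C_cal × ΔT = 8.65 × 30.46 = 263.479 kJ
n = 15.9 / 342.3 = 0.04645 mol
q_rxn = −q_cal = -263.479 kJ
ΔH = -263.479 / 0.04645 = -5672 kJ/mol

ΔH = -5670 kJ/mol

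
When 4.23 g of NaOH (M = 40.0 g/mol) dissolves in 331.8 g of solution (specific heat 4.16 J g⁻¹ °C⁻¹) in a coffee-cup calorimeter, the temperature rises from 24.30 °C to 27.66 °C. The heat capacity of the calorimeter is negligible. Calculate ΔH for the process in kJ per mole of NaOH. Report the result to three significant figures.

|ΔT| = |27.66 − 24.30| = 3.36 °C
|q_surr| = (331.8 × 4.16) × 3.36 = 1380.288 × 3.36 = 4637.8 J
n(NaOH) = 4.23 / 40.0 = 0.10575 mol
Temperature rose, so q_rxn = −|q_surr| = -4.6378 kJ
ΔH = q_rxn / n = -43.86 kJ/mol

ΔH = -43.9 kJ/mol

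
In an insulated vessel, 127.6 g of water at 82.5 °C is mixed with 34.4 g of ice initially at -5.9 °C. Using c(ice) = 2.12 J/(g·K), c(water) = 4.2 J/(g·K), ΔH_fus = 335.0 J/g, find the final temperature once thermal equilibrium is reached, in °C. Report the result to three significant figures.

Heat to bring ice to 0 °C and melt it: q₁ = 34.4×2.12×5.9 + 34.4×335.0 = 11954 J
Heat the water can supply cooling to 0 °C: 127.6×4.2×82.5 = 44213.4 J > q₁, so all ice melts.
Energy balance: 127.6×4.2×(82.5 − T) = 11954 + 34.4×4.2×(T − 0)
535.92(82.5 − T) = 11954 + 144.48 T
44213.4 − 11954 = 680.40 T
T = 32259.4 / 680.40 = 47.41 °C

T_f = 47.4 °C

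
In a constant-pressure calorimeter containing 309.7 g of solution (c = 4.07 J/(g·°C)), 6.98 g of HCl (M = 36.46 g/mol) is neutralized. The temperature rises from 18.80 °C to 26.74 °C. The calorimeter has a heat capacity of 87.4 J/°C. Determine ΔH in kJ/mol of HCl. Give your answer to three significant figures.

|ΔT| = |26.74 − 18.80| = 7.94 °C
|q_surr| = (309.7 × 4.07 + 87.4) × 7.94 = 1347.879 × 7.94 = 10700 J
n(HCl) = 6.98 / 36.46 = 0.1914 mol
Temperature rose, so q_rxn = −|q_surr| = -10.70 kJ
ΔH = q_rxn / n = -55.90 kJ/mol

ΔH = -55.9 kJ/mol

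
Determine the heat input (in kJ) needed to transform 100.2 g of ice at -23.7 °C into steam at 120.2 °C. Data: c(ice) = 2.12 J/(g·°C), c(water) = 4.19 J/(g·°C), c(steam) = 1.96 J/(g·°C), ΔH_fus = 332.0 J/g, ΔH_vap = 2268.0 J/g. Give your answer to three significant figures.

q1 (heat ice -23.7→0.0 °C): 100.2 × 2.12 × 23.7 = 5034 J
q2 (melt at 0 °C): 100.2 × 332.0 = 33266 J
q3 (heat water 0.0→100.0 °C): 100.2 × 4.19 × 100.0 = 41984 J
q4 (vaporize at 100 °C): 100.2 × 2268.0 = 227254 J
q5 (heat steam 100.0→120.2 °C): 100.2 × 1.96 × 20.2 = 3967 J
Total: 5034 + 33266 + 41984 + 227254 + 3967 = 311505 J = 312 kJ

q = 312 kJ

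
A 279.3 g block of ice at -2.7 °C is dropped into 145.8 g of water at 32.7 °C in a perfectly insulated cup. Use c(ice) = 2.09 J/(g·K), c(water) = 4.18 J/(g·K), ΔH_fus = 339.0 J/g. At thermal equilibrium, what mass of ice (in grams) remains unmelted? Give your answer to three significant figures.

m_ice remaining = 225 g

Heat to warm all ice to 0 °C: 279.3×2.09×2.7 = 1576.1 J
Heat released by water cooling to 0 °C: 145.8×4.18×32.7 = 19929 J
19929 J < 1576.1 + 279.3×339.0 = 96258.8 J, so not all ice melts; final T = 0 °C.
Heat left for melting: 19929 − 1576.1 = 18352.9 J
Mass melted = 18352.9 / 339.0 = 54.14 g
Ice remaining = 279.3 − 54.14 = 225.16 g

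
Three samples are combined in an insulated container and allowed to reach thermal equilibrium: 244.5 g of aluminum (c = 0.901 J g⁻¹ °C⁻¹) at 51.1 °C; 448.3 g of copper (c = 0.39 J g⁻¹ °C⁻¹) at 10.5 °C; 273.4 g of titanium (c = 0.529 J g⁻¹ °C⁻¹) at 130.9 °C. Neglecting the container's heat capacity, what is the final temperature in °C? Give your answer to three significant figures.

T_f = 59.3 °C

Σ mᵢcᵢ(T − Tᵢ) = 0  ⇒  T = Σ mᵢcᵢTᵢ / Σ mᵢcᵢ
Σ mᵢcᵢ = 244.5×0.901 + 448.3×0.39 + 273.4×0.529 = 539.7601
Σ mᵢcᵢTᵢ = 220.2945×51.1 + 174.837×10.5 + 144.6286×130.9 = 32025
T = 32025 / 539.7601 = 59.33 °C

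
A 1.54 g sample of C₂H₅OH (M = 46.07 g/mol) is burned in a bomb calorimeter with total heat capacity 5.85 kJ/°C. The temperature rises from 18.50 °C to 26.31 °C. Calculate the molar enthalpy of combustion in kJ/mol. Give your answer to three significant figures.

ΔT = 26.31 − 18.50 = 7.81 °C
q_cal = C_cal × ΔT = 5.85 × 7.81 = 45.6885 kJ
n = 1.54 / 46.07 = 0.03343 mol
q_rxn = −q_cal = -45.6885 kJ
ΔH = -45.6885 / 0.03343 = -1367 kJ/mol

ΔH = -1370 kJ/mol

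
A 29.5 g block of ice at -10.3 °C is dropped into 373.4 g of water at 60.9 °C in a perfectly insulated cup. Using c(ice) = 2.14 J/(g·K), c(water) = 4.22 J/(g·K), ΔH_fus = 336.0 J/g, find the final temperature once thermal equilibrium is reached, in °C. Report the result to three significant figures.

Heat to bring ice to 0 °C and melt it: q₁ = 29.5×2.14×10.3 + 29.5×336.0 = 10562 J
Heat the water can supply cooling to 0 °C: 373.4×4.22×60.9 = 95963.1 J > q₁, so all ice melts.
Energy balance: 373.4×4.22×(60.9 − T) = 10562 + 29.5×4.22×(T − 0)
1575.748(60.9 − T) = 10562 + 124.49 T
95963.1 − 10562 = 1700.238 T
T = 85401.1 / 1700.238 = 50.23 °C

T_f = 50.2 °C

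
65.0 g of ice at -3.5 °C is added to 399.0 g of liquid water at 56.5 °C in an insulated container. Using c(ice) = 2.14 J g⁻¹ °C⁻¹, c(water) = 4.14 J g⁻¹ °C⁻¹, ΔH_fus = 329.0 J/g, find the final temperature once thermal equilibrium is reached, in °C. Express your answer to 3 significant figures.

Heat to bring ice to 0 °C and melt it: q₁ = 65.0×2.14×3.5 + 65.0×329.0 = 21872 J
Heat the water can supply cooling to 0 °C: 399.0×4.14×56.5 = 93330.1 J > q₁, so all ice melts.
Energy balance: 399.0×4.14×(56.5 − T) = 21872 + 65.0×4.14×(T − 0)
1651.86(56.5 − T) = 21872 + 269.1 T
93330.1 − 21872 = 1920.96 T
T = 71458.1 / 1920.96 = 37.20 °C

T_f = 37.2 °C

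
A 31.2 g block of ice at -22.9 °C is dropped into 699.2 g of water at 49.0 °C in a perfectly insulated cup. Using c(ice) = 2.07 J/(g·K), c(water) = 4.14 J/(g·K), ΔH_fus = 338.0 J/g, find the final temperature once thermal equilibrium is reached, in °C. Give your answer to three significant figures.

Heat to bring ice to 0 °C and melt it: q₁ = 31.2×2.07×22.9 + 31.2×338.0 = 12025 J
Heat the water can supply cooling to 0 °C: 699.2×4.14×49.0 = 141840 J > q₁, so all ice melts.
Energy balance: 699.2×4.14×(49.0 − T) = 12025 + 31.2×4.14×(T − 0)
2894.688(49.0 − T) = 12025 + 129.168 T
141840 − 12025 = 3023.856 T
T = 129815 / 3023.856 = 42.93 °C

T_f = 42.9 °C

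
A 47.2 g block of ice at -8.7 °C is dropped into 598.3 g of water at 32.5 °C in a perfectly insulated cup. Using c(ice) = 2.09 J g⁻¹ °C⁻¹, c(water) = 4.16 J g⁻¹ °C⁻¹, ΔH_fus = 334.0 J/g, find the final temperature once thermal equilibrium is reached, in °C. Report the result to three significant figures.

Heat to bring ice to 0 °C and melt it: q₁ = 47.2×2.09×8.7 + 47.2×334.0 = 16623 J
Heat the water can supply cooling to 0 °C: 598.3×4.16×32.5 = 80890.2 J > q₁, so all ice melts.
Energy balance: 598.3×4.16×(32.5 − T) = 16623 + 47.2×4.16×(T − 0)
2488.928(32.5 − T) = 16623 + 196.352 T
80890.2 − 16623 = 2685.280 T
T = 64267.2 / 2685.280 = 23.93 °C

T_f = 23.9 °C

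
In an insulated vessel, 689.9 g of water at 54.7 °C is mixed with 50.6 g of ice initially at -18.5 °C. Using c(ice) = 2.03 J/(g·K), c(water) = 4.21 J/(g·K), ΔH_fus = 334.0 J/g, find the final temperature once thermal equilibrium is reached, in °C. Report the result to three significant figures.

T_f = 44.9 °C

Heat to bring ice to 0 °C and melt it: q₁ = 50.6×2.03×18.5 + 50.6×334.0 = 18801 J
Heat the water can supply cooling to 0 °C: 689.9×4.21×54.7 = 158875 J > q₁, so all ice melts.
Energy balance: 689.9×4.21×(54.7 − T) = 18801 + 50.6×4.21×(T − 0)
2904.479(54.7 − T) = 18801 + 213.026 T
158875 − 18801 = 3117.505 T
T = 140074 / 3117.505 = 44.93 °C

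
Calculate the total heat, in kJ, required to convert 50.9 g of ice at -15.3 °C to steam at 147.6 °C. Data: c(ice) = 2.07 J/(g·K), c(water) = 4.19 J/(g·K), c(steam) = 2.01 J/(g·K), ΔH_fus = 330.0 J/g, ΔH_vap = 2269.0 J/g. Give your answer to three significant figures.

q = 160 kJ

q1 (heat ice -15.3→0.0 °C): 50.9 × 2.07 × 15.3 = 1612 J
q2 (melt at 0 °C): 50.9 × 330.0 = 16797 J
q3 (heat water 0.0→100.0 °C): 50.9 × 4.19 × 100.0 = 21327 J
q4 (vaporize at 100 °C): 50.9 × 2269.0 = 115492 J
q5 (heat steam 100.0→147.6 °C): 50.9 × 2.01 × 47.6 = 4870 J
Total: 1612 + 16797 + 21327 + 115492 + 4870 = 160098 J = 160 kJ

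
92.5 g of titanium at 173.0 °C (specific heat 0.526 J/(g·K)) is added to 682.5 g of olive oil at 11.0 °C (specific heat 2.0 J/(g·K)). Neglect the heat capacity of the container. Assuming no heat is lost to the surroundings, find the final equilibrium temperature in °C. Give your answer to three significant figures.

T_f = 16.6 °C

Heat lost by titanium = heat gained by olive oil.
(92.5)(0.526)(173.0 − T) = (682.5)(2.0)(T − 11.0)
48.655 (173.0 − T) = 1365 (T − 11.0)
8417.3 − 48.655 T = 1365 T − 15015
23432.3 = 1413.655 T
T = 16.58 °C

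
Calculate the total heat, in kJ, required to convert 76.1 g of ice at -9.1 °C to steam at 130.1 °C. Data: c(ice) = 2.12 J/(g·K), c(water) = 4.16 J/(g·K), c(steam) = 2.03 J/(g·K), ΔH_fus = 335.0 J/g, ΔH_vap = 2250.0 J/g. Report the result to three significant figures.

q = 234 kJ

q1 (heat ice -9.1→0.0 °C): 76.1 × 2.12 × 9.1 = 1468 J
q2 (melt at 0 °C): 76.1 × 335.0 = 25494 J
q3 (heat water 0.0→100.0 °C): 76.1 × 4.16 × 100.0 = 31658 J
q4 (vaporize at 100 °C): 76.1 × 2250.0 = 171225 J
q5 (heat steam 100.0→130.1 °C): 76.1 × 2.03 × 30.1 = 4650 J
Total: 1468 + 25494 + 31658 + 171225 + 4650 = 234495 J = 234 kJ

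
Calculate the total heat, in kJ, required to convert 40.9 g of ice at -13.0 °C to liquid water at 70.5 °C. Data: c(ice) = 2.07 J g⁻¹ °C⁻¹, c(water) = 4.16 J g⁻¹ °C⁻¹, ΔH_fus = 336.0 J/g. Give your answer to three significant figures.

q = 26.8 kJ

q1 (heat ice -13.0→0.0 °C): 40.9 × 2.07 × 13.0 = 1101 J
q2 (melt at 0 °C): 40.9 × 336.0 = 13742 J
q3 (heat water 0.0→70.5 °C): 40.9 × 4.16 × 70.5 = 11995 J
Total: 1101 + 13742 + 11995 = 26838 J = 26.8 kJ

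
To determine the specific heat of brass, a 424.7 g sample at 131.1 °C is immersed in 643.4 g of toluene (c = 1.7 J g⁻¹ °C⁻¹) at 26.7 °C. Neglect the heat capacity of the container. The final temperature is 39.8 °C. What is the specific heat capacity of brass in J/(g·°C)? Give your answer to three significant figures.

c = 0.370 J/(g·°C)

q_gained = (643.4 × 1.7) × (39.8 − 26.7) = 14330 J
q_lost = 424.7 × c × (131.1 − 39.8) = 38775.11 c
Set equal: c = 14330 / 38775.11 = 0.370 J/(g·°C)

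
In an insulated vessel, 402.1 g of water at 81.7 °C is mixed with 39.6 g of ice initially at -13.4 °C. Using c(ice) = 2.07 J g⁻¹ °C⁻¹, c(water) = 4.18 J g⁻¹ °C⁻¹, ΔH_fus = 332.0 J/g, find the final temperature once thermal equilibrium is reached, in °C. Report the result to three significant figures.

Heat to bring ice to 0 °C and melt it: q₁ = 39.6×2.07×13.4 + 39.6×332.0 = 14246 J
Heat the water can supply cooling to 0 °C: 402.1×4.18×81.7 = 137320 J > q₁, so all ice melts.
Energy balance: 402.1×4.18×(81.7 − T) = 14246 + 39.6×4.18×(T − 0)
1680.778(81.7 − T) = 14246 + 165.528 T
137320 − 14246 = 1846.306 T
T = 123074 / 1846.306 = 66.66 °C

T_f = 66.7 °C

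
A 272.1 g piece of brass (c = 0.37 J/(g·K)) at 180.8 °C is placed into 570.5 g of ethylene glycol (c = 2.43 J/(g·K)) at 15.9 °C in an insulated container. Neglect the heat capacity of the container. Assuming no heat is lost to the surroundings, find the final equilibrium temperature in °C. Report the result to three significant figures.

T_f = 27.1 °C

Heat lost by brass = heat gained by ethylene glycol.
(272.1)(0.37)(180.8 − T) = (570.5)(2.43)(T − 15.9)
100.677 (180.8 − T) = 1386.315 (T − 15.9)
18202 − 100.677 T = 1386.315 T − 22042
40244 = 1486.992 T
T = 27.06 °C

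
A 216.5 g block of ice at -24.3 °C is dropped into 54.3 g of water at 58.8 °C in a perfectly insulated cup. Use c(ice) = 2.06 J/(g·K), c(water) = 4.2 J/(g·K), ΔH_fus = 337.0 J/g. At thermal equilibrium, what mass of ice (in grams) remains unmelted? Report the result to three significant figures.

m_ice remaining = 209 g

Heat to warm all ice to 0 °C: 216.5×2.06×24.3 = 10838 J
Heat released by water cooling to 0 °C: 54.3×4.2×58.8 = 13410 J
13410 J < 10838 + 216.5×337.0 = 83798.5 J, so not all ice melts; final T = 0 °C.
Heat left for melting: 13410 − 10838 = 2572 J
Mass melted = 2572 / 337.0 = 7.632 g
Ice remaining = 216.5 − 7.632 = 208.868 g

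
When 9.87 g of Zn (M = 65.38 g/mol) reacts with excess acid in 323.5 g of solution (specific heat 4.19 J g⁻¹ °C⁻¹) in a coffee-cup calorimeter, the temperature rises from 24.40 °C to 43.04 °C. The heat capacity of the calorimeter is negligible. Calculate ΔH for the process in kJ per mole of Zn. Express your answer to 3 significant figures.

ΔH = -167 kJ/mol

|ΔT| = |43.04 − 24.40| = 18.64 °C
|q_surr| = (323.5 × 4.19) × 18.64 = 1355.465 × 18.64 = 25270 J
n(Zn) = 9.87 / 65.38 = 0.1510 mol
Temperature rose, so q_rxn = −|q_surr| = -25.27 kJ
ΔH = q_rxn / n = -167.4 kJ/mol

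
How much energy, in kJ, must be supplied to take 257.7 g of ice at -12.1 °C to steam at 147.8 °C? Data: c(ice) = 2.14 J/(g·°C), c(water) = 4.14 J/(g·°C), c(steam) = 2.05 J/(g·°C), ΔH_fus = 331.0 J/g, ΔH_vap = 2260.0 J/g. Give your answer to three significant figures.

q1 (heat ice -12.1→0.0 °C): 257.7 × 2.14 × 12.1 = 6673 J
q2 (melt at 0 °C): 257.7 × 331.0 = 85299 J
q3 (heat water 0.0→100.0 °C): 257.7 × 4.14 × 100.0 = 106688 J
q4 (vaporize at 100 °C): 257.7 × 2260.0 = 582402 J
q5 (heat steam 100.0→147.8 °C): 257.7 × 2.05 × 47.8 = 25252 J
Total: 6673 + 85299 + 106688 + 582402 + 25252 = 806314 J = 806 kJ

q = 806 kJ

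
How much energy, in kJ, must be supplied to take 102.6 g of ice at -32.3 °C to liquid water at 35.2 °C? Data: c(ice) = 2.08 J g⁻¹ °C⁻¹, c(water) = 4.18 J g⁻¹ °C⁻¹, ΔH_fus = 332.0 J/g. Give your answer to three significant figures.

q = 56.1 kJ

q1 (heat ice -32.3→0.0 °C): 102.6 × 2.08 × 32.3 = 6893 J
q2 (melt at 0 °C): 102.6 × 332.0 = 34063 J
q3 (heat water 0.0→35.2 °C): 102.6 × 4.18 × 35.2 = 15096 J
Total: 6893 + 34063 + 15096 = 56052 J = 56.1 kJ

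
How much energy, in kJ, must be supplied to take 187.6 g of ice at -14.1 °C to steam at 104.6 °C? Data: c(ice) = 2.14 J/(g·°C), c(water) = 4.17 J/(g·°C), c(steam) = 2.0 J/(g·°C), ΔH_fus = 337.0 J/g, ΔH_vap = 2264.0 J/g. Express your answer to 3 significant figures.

q = 574 kJ

q1 (heat ice -14.1→0.0 °C): 187.6 × 2.14 × 14.1 = 5661 J
q2 (melt at 0 °C): 187.6 × 337.0 = 63221 J
q3 (heat water 0.0→100.0 °C): 187.6 × 4.17 × 100.0 = 78229 J
q4 (vaporize at 100 °C): 187.6 × 2264.0 = 424726 J
q5 (heat steam 100.0→104.6 °C): 187.6 × 2.0 × 4.6 = 1726 J
Total: 5661 + 63221 + 78229 + 424726 + 1726 = 573563 J = 574 kJ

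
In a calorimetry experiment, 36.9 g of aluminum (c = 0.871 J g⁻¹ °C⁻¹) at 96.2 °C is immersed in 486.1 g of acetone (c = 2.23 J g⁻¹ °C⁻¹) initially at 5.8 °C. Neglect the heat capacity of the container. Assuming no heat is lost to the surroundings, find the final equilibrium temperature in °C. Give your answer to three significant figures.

Heat lost by aluminum = heat gained by acetone.
(36.9)(0.871)(96.2 − T) = (486.1)(2.23)(T − 5.8)
32.1399 (96.2 − T) = 1084.003 (T − 5.8)
3091.9 − 32.1399 T = 1084.003 T − 6287.2
9379.1 = 1116.1429 T
T = 8.403 °C

T_f = 8.40 °C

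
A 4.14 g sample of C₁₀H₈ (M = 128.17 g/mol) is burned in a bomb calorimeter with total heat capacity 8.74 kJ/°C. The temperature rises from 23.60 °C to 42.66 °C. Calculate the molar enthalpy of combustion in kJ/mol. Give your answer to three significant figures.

ΔH = -5160 kJ/mol

ΔT = 42.66 − 23.60 = 19.06 °C
q_cal = C_cal × ΔT = 8.74 × 19.06 = 166.5844 kJ
n = 4.14 / 128.17 = 0.03230 mol
q_rxn = −q_cal = -166.5844 kJ
ΔH = -166.5844 / 0.03230 = -5157 kJ/mol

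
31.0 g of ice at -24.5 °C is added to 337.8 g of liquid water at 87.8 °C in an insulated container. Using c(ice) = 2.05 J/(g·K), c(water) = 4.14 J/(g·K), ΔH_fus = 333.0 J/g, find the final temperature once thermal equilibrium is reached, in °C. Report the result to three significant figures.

T_f = 72.6 °C

Heat to bring ice to 0 °C and melt it: q₁ = 31.0×2.05×24.5 + 31.0×333.0 = 11880 J
Heat the water can supply cooling to 0 °C: 337.8×4.14×87.8 = 122788 J > q₁, so all ice melts.
Energy balance: 337.8×4.14×(87.8 − T) = 11880 + 31.0×4.14×(T − 0)
1398.492(87.8 − T) = 11880 + 128.34 T
122788 − 11880 = 1526.832 T
T = 110908 / 1526.832 = 72.64 °C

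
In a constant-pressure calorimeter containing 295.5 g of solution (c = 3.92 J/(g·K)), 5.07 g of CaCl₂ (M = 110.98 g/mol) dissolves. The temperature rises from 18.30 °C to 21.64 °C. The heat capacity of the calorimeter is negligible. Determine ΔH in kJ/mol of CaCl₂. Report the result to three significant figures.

|ΔT| = |21.64 − 18.30| = 3.34 °C
|q_surr| = (295.5 × 3.92) × 3.34 = 1158.36 × 3.34 = 3869 J
n(CaCl₂) = 5.07 / 110.98 = 0.04568 mol
Temperature rose, so q_rxn = −|q_surr| = -3.869 kJ
ΔH = q_rxn / n = -84.70 kJ/mol

ΔH = -84.7 kJ/mol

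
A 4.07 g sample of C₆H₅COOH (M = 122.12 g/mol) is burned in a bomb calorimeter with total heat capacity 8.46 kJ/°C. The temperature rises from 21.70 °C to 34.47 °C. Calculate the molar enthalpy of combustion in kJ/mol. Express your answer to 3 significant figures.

ΔT = 34.47 − 21.70 = 12.77 °C
q_cal = C_cal × ΔT = 8.46 × 12.77 = 108.0342 kJ
n = 4.07 / 122.12 = 0.03333 mol
q_rxn = −q_cal = -108.0342 kJ
ΔH = -108.0342 / 0.03333 = -3241 kJ/mol

ΔH = -3240 kJ/mol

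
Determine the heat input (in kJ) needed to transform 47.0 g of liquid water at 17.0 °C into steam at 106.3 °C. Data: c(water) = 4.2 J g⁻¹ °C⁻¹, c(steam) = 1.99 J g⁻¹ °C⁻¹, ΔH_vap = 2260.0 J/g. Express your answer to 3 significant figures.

q1 (heat water 17.0→100.0 °C): 47.0 × 4.2 × 83.0 = 16384 J
q2 (vaporize at 100 °C): 47.0 × 2260.0 = 106220 J
q3 (heat steam 100.0→106.3 °C): 47.0 × 1.99 × 6.3 = 589 J
Total: 16384 + 106220 + 589 = 123193 J = 123 kJ

q = 123 kJ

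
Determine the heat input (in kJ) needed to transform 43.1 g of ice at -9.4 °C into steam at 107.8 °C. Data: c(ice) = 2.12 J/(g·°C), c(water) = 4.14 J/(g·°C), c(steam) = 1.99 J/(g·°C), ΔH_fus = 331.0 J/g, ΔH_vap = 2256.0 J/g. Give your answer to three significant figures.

q = 131 kJ

q1 (heat ice -9.4→0.0 °C): 43.1 × 2.12 × 9.4 = 859 J
q2 (melt at 0 °C): 43.1 × 331.0 = 14266 J
q3 (heat water 0.0→100.0 °C): 43.1 × 4.14 × 100.0 = 17843 J
q4 (vaporize at 100 °C): 43.1 × 2256.0 = 97234 J
q5 (heat steam 100.0→107.8 °C): 43.1 × 1.99 × 7.8 = 669 J
Total: 859 + 14266 + 17843 + 97234 + 669 = 130871 J = 131 kJ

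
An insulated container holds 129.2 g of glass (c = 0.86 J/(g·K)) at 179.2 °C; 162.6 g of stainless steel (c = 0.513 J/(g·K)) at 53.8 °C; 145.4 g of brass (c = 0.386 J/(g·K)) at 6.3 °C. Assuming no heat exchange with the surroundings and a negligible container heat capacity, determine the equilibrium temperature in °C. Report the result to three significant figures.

Σ mᵢcᵢ(T − Tᵢ) = 0  ⇒  T = Σ mᵢcᵢTᵢ / Σ mᵢcᵢ
Σ mᵢcᵢ = 129.2×0.86 + 162.6×0.513 + 145.4×0.386 = 250.6502
Σ mᵢcᵢTᵢ = 111.112×179.2 + 83.4138×53.8 + 56.1244×6.3 = 24753
T = 24753 / 250.6502 = 98.76 °C

T_f = 98.8 °C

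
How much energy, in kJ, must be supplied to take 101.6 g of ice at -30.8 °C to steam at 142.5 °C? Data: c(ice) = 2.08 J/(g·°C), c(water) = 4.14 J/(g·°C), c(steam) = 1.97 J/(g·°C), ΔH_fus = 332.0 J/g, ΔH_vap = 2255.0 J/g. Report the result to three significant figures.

q = 320 kJ

q1 (heat ice -30.8→0.0 °C): 101.6 × 2.08 × 30.8 = 6509 J
q2 (melt at 0 °C): 101.6 × 332.0 = 33731 J
q3 (heat water 0.0→100.0 °C): 101.6 × 4.14 × 100.0 = 42062 J
q4 (vaporize at 100 °C): 101.6 × 2255.0 = 229108 J
q5 (heat steam 100.0→142.5 °C): 101.6 × 1.97 × 42.5 = 8506 J
Total: 6509 + 33731 + 42062 + 229108 + 8506 = 319916 J = 320 kJ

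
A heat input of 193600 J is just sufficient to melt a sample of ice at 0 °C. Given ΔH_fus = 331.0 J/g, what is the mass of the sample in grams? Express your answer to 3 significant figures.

m = 585 g

m = q / ΔH_fus = 193600 J / 331.0 J/g = 585 g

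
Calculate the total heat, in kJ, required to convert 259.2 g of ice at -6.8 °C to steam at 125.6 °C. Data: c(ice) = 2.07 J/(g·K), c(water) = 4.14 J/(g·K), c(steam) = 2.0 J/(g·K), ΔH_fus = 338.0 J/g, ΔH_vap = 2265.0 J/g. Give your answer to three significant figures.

q = 799 kJ

q1 (heat ice -6.8→0.0 °C): 259.2 × 2.07 × 6.8 = 3648 J
q2 (melt at 0 °C): 259.2 × 338.0 = 87610 J
q3 (heat water 0.0→100.0 °C): 259.2 × 4.14 × 100.0 = 107309 J
q4 (vaporize at 100 °C): 259.2 × 2265.0 = 587088 J
q5 (heat steam 100.0→125.6 °C): 259.2 × 2.0 × 25.6 = 13271 J
Total: 3648 + 87610 + 107309 + 587088 + 13271 = 798926 J = 799 kJ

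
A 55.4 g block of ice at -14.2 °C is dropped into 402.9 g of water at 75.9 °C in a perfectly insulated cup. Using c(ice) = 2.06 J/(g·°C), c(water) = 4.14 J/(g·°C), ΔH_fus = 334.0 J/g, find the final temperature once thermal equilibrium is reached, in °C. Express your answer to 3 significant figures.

T_f = 56.1 °C

Heat to bring ice to 0 °C and melt it: q₁ = 55.4×2.06×14.2 + 55.4×334.0 = 20124 J
Heat the water can supply cooling to 0 °C: 402.9×4.14×75.9 = 126602 J > q₁, so all ice melts.
Energy balance: 402.9×4.14×(75.9 − T) = 20124 + 55.4×4.14×(T − 0)
1668.006(75.9 − T) = 20124 + 229.356 T
126602 − 20124 = 1897.362 T
T = 106478 / 1897.362 = 56.12 °C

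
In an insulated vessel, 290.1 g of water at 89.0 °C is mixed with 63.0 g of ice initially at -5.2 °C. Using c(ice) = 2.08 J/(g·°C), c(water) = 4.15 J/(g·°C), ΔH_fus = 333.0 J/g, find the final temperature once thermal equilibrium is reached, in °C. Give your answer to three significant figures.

T_f = 58.3 °C

Heat to bring ice to 0 °C and melt it: q₁ = 63.0×2.08×5.2 + 63.0×333.0 = 21660 J
Heat the water can supply cooling to 0 °C: 290.1×4.15×89.0 = 107148 J > q₁, so all ice melts.
Energy balance: 290.1×4.15×(89.0 − T) = 21660 + 63.0×4.15×(T − 0)
1203.915(89.0 − T) = 21660 + 261.45 T
107148 − 21660 = 1465.365 T
T = 85488 / 1465.365 = 58.34 °C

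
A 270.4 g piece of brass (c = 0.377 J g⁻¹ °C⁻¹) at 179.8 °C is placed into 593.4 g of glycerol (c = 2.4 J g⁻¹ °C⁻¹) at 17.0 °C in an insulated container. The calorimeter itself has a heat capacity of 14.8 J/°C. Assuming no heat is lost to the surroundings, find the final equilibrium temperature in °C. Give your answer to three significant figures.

T_f = 27.8 °C

Heat lost by brass = heat gained by glycerol + calorimeter.
(270.4)(0.377)(179.8 − T) = [(593.4)(2.4) + 14.8](T − 17.0)
101.9408 (179.8 − T) = 1438.96 (T − 17.0)
18329 − 101.9408 T = 1438.96 T − 24462
42791 = 1540.9008 T
T = 27.77 °C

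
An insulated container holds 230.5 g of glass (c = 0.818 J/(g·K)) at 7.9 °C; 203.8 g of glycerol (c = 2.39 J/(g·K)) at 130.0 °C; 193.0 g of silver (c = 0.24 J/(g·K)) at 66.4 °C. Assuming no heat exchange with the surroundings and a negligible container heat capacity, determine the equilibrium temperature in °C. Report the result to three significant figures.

T_f = 94.0 °C

Σ mᵢcᵢ(T − Tᵢ) = 0  ⇒  T = Σ mᵢcᵢTᵢ / Σ mᵢcᵢ
Σ mᵢcᵢ = 230.5×0.818 + 203.8×2.39 + 193.0×0.24 = 721.951
Σ mᵢcᵢTᵢ = 188.549×7.9 + 487.082×130.0 + 46.32×66.4 = 67886
T = 67886 / 721.951 = 94.03 °C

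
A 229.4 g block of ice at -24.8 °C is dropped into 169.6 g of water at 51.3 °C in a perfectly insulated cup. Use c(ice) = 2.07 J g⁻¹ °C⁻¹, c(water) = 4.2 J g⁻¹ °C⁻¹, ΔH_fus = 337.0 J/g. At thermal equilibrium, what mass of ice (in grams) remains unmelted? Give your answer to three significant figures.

Heat to warm all ice to 0 °C: 229.4×2.07×24.8 = 11776 J
Heat released by water cooling to 0 °C: 169.6×4.2×51.3 = 36542 J
36542 J < 11776 + 229.4×337.0 = 89083.8 J, so not all ice melts; final T = 0 °C.
Heat left for melting: 36542 − 11776 = 24766 J
Mass melted = 24766 / 337.0 = 73.49 g
Ice remaining = 229.4 − 73.49 = 155.91 g

m_ice remaining = 156 g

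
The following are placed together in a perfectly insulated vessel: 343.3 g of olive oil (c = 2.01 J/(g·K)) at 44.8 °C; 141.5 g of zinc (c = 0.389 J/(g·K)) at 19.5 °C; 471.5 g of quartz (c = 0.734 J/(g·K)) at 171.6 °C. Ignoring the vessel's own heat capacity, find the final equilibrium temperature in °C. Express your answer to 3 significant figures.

T_f = 83.7 °C

Σ mᵢcᵢ(T − Tᵢ) = 0  ⇒  T = Σ mᵢcᵢTᵢ / Σ mᵢcᵢ
Σ mᵢcᵢ = 343.3×2.01 + 141.5×0.389 + 471.5×0.734 = 1091.1575
Σ mᵢcᵢTᵢ = 690.033×44.8 + 55.0435×19.5 + 346.081×171.6 = 91374
T = 91374 / 1091.1575 = 83.74 °C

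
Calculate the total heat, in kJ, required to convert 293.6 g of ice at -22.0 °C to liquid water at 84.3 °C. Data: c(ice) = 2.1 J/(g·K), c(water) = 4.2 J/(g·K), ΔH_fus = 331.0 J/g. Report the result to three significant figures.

q1 (heat ice -22.0→0.0 °C): 293.6 × 2.1 × 22.0 = 13564 J
q2 (melt at 0 °C): 293.6 × 331.0 = 97182 J
q3 (heat water 0.0→84.3 °C): 293.6 × 4.2 × 84.3 = 103952 J
Total: 13564 + 97182 + 103952 = 214698 J = 215 kJ

q = 215 kJ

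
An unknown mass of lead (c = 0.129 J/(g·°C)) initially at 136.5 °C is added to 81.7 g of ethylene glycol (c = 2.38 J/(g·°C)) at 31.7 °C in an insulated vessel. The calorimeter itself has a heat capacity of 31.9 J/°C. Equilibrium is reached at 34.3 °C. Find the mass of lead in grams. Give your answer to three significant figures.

m = 44.6 g

q_gained = (81.7 × 2.38 + 31.9) × (34.3 − 31.7) = 588.5 J
q_lost = m × 0.129 × (136.5 − 34.3) = 13.1838 m
m = 588.5 / 13.1838 = 44.6 g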